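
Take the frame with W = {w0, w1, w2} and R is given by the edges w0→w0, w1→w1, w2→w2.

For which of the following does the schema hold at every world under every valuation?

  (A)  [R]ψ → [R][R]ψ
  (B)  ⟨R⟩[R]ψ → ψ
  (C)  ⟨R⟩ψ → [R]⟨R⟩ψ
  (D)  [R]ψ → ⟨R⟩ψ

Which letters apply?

R is symmetric: every R-edge is matched by its reverse.
R is transitive: R is closed under composition.
R is euclidean: any two R-successors of the same world are R-related.
R is serial: every world has an R-successor.
(A) [R]ψ → [R][R]ψ (axiom 4) characterises the transitive frames. R is transitive — valid.
(B) ⟨R⟩[R]ψ → ψ (the dual of axiom B) characterises the symmetric frames. R is symmetric — valid.
(C) axiom 5: valid iff R is euclidean. R is euclidean — valid.
(D) [R]ψ → ⟨R⟩ψ is axiom D, which corresponds to seriality. R is serial — valid.

A, B, C, D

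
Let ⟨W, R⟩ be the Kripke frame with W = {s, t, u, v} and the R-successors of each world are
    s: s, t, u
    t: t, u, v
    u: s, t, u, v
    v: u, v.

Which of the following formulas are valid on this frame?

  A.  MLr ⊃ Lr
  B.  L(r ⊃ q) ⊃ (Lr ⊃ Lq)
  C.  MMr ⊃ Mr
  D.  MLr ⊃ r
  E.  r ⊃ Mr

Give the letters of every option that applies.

B, E

R is reflexive: each world relates to itself.
R is not symmetric: s R t but not t R s.
R is not transitive: s R t and t R v but not s R v.
R is not euclidean: s R t and s R s but not t R s.
(A) MLr ⊃ Lr is the dual of axiom 5; it is valid on a frame exactly when R is euclidean. R is not euclidean, so not valid.
(B) this is just K, valid on every normal frame.
(C) MMr ⊃ Mr is the dual of axiom 4, which corresponds to transitivity. R is not transitive — not valid.
(D) MLr ⊃ r is the dual of axiom B, which corresponds to symmetry. R is not symmetric — not valid.
(E) r ⊃ Mr is the dual of axiom T, which corresponds to reflexivity. R is reflexive — valid.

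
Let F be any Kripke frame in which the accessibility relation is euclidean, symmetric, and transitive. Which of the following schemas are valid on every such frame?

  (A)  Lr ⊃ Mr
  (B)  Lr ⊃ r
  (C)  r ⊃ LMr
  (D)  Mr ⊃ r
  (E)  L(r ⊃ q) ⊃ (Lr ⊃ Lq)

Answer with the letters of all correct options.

C, E

(A) Lr ⊃ Mr is axiom D; it is valid on a frame exactly when R is serial. Such an R need not be serial, so not valid.
(B) Lr ⊃ r is axiom T; it is valid on a frame exactly when R is reflexive. Such an R need not be reflexive, so not valid.
(C) r ⊃ LMr (axiom B) characterises the symmetric frames. Every such R is symmetric — valid.
(D) Mr ⊃ r (the converse of T) corresponds to R being a subset of the identity. Such an R need not be a subset of the identity, so not valid.
(E) L(r ⊃ q) ⊃ (Lr ⊃ Lq) is axiom K, valid on every Kripke frame — valid.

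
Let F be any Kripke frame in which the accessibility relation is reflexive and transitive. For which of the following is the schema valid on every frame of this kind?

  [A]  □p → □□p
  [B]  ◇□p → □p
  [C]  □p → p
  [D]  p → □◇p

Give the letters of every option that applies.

Reflexive relations are serial.
(A) □p → □□p (axiom 4) characterises the transitive frames. Every such R is transitive — valid.
(B) ◇□p → □p is the dual of axiom 5, which corresponds to the euclidean property. Such an R need not be euclidean — not valid.
(C) □p → p is axiom T, which corresponds to reflexivity. Every such R is reflexive — valid.
(D) p → □◇p is axiom B, which corresponds to symmetry. Such an R need not be symmetric — not valid.

A, C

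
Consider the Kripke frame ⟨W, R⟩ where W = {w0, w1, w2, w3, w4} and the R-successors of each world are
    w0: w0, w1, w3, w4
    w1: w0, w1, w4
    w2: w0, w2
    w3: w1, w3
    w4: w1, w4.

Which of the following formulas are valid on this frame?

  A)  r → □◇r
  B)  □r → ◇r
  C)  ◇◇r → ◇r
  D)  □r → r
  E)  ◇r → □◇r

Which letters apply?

B, D

R is reflexive: each world relates to itself.
R is not symmetric: w0 R w3 but not w3 R w0.
R is not transitive: w1 R w0 and w0 R w3 but not w1 R w3.
R is not euclidean: w0 R w1 and w0 R w3 but not w1 R w3.
R is serial: every world has an R-successor.
(A) r → □◇r (axiom B) characterises the symmetric frames. R is not symmetric — not valid.
(B) □r → ◇r (axiom D) characterises the serial frames. R is serial — valid.
(C) ◇◇r → ◇r (the dual of axiom 4) characterises the transitive frames. R is not transitive — not valid.
(D) □r → r is axiom T; it is valid on a frame exactly when R is reflexive. R is reflexive, so valid.
(E) axiom 5: valid iff R is euclidean. R is not euclidean — not valid.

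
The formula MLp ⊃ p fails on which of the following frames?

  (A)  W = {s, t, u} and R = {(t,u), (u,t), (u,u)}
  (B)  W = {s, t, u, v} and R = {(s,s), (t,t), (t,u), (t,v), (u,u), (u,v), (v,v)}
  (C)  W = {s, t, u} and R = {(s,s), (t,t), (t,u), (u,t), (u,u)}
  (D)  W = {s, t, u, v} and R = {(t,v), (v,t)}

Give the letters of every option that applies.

B

The schema MLp ⊃ p is the dual of axiom B; it is valid on a frame iff R is symmetric.
(A) R is symmetric (every R-edge is matched by its reverse), so the schema is valid here.
(B) R is not symmetric (t R u but not u R t), so the schema fails here.
(C) R is symmetric (every R-edge is matched by its reverse), so the schema is valid here.
(D) R is symmetric (every R-edge is matched by its reverse), so the schema is valid here.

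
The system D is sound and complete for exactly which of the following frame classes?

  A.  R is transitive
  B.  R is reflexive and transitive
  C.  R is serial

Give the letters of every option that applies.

C

(A) this class determines K4, not D.
(B) this class determines S4, not D.
(C) D is sound and complete for exactly this class.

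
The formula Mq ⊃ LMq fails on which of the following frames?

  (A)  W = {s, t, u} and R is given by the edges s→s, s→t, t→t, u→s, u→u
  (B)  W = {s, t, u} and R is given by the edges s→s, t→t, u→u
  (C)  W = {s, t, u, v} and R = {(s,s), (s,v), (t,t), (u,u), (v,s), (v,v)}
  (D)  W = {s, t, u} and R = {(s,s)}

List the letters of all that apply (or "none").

A

The schema Mq ⊃ LMq is axiom 5; it is valid on a frame iff R is euclidean.
(A) R is not euclidean (s R t and s R s but not t R s), so the schema fails here.
(B) R is euclidean (any two R-successors of the same world are R-related), so the schema is valid here.
(C) R is euclidean (any two R-successors of the same world are R-related), so the schema is valid here.
(D) R is euclidean (any two R-successors of the same world are R-related), so the schema is valid here.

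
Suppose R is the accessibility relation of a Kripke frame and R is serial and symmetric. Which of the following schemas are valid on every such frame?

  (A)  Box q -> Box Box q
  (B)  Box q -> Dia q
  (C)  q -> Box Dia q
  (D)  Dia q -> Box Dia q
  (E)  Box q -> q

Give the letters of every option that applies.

(A) Box q -> Box Box q is axiom 4; it is valid on a frame exactly when R is transitive. Such an R need not be transitive, so not valid.
(B) Box q -> Dia q (axiom D) characterises the serial frames. Every such R is serial — valid.
(C) q -> Box Dia q (axiom B) characterises the symmetric frames. Every such R is symmetric — valid.
(D) Dia q -> Box Dia q is axiom 5, which corresponds to the euclidean property. Such an R need not be euclidean — not valid.
(E) axiom T: valid iff R is reflexive. Such an R need not be reflexive — not valid.

B, C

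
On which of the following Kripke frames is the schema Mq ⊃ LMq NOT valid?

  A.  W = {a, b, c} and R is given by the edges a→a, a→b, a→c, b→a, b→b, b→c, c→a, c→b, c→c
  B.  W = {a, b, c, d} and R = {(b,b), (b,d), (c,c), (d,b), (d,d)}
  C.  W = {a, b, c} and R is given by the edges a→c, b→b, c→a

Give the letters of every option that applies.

The schema Mq ⊃ LMq is axiom 5; it is valid on a frame iff R is euclidean.
(A) R is euclidean (any two R-successors of the same world are R-related), so the schema is valid here.
(B) R is euclidean (any two R-successors of the same world are R-related), so the schema is valid here.
(C) R is not euclidean (a R c and a R c but not c R c), so the schema fails here.

C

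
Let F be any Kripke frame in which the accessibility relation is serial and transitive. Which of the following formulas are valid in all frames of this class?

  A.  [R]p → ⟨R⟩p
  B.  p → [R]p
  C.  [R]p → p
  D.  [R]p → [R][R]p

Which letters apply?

A, D

(A) [R]p → ⟨R⟩p (axiom D) characterises the serial frames. Every such R is serial — valid.
(B) p → [R]p (equivalent to ◇p→p) corresponds to R being a subset of the identity. Such an R need not be a subset of the identity, so not valid.
(C) [R]p → p is axiom T; it is valid on a frame exactly when R is reflexive. Such an R need not be reflexive, so not valid.
(D) [R]p → [R][R]p is axiom 4, which corresponds to transitivity. Every such R is transitive — valid.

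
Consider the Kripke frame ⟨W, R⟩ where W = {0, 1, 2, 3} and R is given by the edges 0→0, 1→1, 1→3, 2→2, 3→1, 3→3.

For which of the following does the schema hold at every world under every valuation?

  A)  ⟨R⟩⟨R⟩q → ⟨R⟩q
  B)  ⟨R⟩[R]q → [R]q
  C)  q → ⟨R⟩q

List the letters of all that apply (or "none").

A, B, C

R is reflexive: each world relates to itself.
R is transitive: R is closed under composition.
R is euclidean: any two R-successors of the same world are R-related.
(A) ⟨R⟩⟨R⟩q → ⟨R⟩q is the dual of axiom 4, which corresponds to transitivity. R is transitive — valid.
(B) ⟨R⟩[R]q → [R]q is the dual of axiom 5, which corresponds to the euclidean property. R is euclidean — valid.
(C) the dual of axiom T: valid iff R is reflexive. R is reflexive — valid.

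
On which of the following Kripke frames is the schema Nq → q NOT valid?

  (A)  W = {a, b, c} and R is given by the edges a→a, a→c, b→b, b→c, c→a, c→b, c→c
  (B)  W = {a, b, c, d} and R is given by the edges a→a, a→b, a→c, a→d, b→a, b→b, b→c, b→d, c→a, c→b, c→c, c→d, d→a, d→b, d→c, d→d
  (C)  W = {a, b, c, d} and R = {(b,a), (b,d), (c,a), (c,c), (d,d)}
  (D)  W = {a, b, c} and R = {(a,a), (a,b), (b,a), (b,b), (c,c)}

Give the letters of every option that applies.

The schema Nq → q is axiom T; it is valid on a frame iff R is reflexive.
(A) R is reflexive (each world relates to itself), so the schema is valid here.
(B) R is reflexive (each world relates to itself), so the schema is valid here.
(C) R is not reflexive (not a R a), so the schema fails here.
(D) R is reflexive (each world relates to itself), so the schema is valid here.

C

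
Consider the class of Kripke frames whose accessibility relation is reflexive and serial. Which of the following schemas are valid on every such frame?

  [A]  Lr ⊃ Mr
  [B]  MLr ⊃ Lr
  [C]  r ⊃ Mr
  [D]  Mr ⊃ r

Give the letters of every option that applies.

A, C

(A) Lr ⊃ Mr is axiom D; it is valid on a frame exactly when R is serial. Every such R is serial, so valid.
(B) MLr ⊃ Lr (the dual of axiom 5) characterises the euclidean frames. Such an R need not be euclidean — not valid.
(C) the dual of axiom T: valid iff R is reflexive. Every such R is reflexive — valid.
(D) Mr ⊃ r is the converse of T; it holds exactly when R ⊆ identity. Such an R need not be a subset of the identity — not valid.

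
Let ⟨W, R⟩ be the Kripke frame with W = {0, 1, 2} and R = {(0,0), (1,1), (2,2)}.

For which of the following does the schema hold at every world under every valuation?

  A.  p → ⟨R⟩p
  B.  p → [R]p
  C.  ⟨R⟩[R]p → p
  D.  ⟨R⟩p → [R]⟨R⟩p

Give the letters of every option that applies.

R is reflexive: each world relates to itself.
R is symmetric: every R-edge is matched by its reverse.
R is euclidean: any two R-successors of the same world are R-related.
R is a subset of the identity: every R-edge is a self-loop.
(A) the dual of axiom T: valid iff R is reflexive. R is reflexive — valid.
(B) p → [R]p is valid only on frames where every R-edge is a self-loop. Here R ⊆ identity — valid.
(C) ⟨R⟩[R]p → p (the dual of axiom B) characterises the symmetric frames. R is symmetric — valid.
(D) ⟨R⟩p → [R]⟨R⟩p is axiom 5, which corresponds to the euclidean property. R is euclidean — valid.

A, B, C, D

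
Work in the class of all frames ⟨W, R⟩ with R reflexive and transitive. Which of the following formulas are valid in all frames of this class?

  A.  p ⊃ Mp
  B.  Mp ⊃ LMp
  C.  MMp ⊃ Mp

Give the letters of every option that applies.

Reflexive relations are serial.
(A) p ⊃ Mp is the dual of axiom T; it is valid on a frame exactly when R is reflexive. Every such R is reflexive, so valid.
(B) axiom 5: valid iff R is euclidean. Such an R need not be euclidean — not valid.
(C) MMp ⊃ Mp is the dual of axiom 4, which corresponds to transitivity. Every such R is transitive — valid.

A, C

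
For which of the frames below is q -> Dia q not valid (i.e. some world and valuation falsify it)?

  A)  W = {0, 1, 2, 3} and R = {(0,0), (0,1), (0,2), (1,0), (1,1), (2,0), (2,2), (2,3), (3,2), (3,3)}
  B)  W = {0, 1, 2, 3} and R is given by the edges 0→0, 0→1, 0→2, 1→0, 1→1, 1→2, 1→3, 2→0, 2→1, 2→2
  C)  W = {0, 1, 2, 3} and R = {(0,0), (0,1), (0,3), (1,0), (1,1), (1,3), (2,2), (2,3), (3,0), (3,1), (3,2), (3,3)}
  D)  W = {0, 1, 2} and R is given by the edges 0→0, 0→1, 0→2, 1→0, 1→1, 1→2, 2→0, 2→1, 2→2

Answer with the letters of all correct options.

B

The schema q -> Dia q is the dual of axiom T; it is valid on a frame iff R is reflexive.
(A) R is reflexive (each world relates to itself), so the schema is valid here.
(B) R is not reflexive (not 3 R 3), so the schema fails here.
(C) R is reflexive (each world relates to itself), so the schema is valid here.
(D) R is reflexive (each world relates to itself), so the schema is valid here.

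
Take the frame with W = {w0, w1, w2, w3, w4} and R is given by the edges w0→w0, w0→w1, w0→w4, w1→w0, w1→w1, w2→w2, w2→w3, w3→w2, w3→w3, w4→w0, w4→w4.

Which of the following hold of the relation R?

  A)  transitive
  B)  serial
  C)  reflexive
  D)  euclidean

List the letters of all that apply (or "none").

B, C

(A) not transitive: w1 R w0 and w0 R w4 but not w1 R w4.
(B) serial: every world has an R-successor.
(C) reflexive: each world relates to itself.
(D) not euclidean: w0 R w1 and w0 R w4 but not w1 R w4.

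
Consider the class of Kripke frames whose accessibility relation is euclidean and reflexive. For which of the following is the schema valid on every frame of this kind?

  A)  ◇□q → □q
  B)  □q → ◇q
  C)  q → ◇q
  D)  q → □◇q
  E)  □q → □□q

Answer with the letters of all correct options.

A, B, C, D, E

A reflexive euclidean relation is also symmetric (from wRw and wRv the euclidean condition gives vRw) and hence transitive; it is an equivalence relation.
(A) the dual of axiom 5: valid iff R is euclidean. Every such R is euclidean — valid.
(B) □q → ◇q is axiom D; it is valid on a frame exactly when R is serial. Every such R is serial, so valid.
(C) q → ◇q (the dual of axiom T) characterises the reflexive frames. Every such R is reflexive — valid.
(D) q → □◇q is axiom B; it is valid on a frame exactly when R is symmetric. Every such R is symmetric, so valid.
(E) □q → □□q is axiom 4; it is valid on a frame exactly when R is transitive. Every such R is transitive, so valid.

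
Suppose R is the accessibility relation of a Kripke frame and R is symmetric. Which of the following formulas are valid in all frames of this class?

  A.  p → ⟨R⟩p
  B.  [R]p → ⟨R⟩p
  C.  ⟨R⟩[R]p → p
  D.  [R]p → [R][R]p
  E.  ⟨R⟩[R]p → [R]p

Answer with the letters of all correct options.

(A) the dual of axiom T: valid iff R is reflexive. Such an R need not be reflexive — not valid.
(B) [R]p → ⟨R⟩p is axiom D, which corresponds to seriality. Such an R need not be serial — not valid.
(C) ⟨R⟩[R]p → p is the dual of axiom B; it is valid on a frame exactly when R is symmetric. Every such R is symmetric, so valid.
(D) [R]p → [R][R]p (axiom 4) characterises the transitive frames. Such an R need not be transitive — not valid.
(E) ⟨R⟩[R]p → [R]p is the dual of axiom 5; it is valid on a frame exactly when R is euclidean. Such an R need not be euclidean, so not valid.

C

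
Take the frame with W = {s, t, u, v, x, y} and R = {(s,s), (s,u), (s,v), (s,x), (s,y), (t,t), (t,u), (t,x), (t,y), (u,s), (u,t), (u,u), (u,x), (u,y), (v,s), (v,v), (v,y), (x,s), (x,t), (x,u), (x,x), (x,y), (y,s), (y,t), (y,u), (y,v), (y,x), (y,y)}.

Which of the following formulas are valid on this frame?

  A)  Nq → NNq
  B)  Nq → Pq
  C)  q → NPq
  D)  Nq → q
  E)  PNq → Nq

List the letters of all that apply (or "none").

B, C, D

R is reflexive: each world relates to itself.
R is symmetric: every R-edge is matched by its reverse.
R is not transitive: s R u and u R t but not s R t.
R is not euclidean: s R u and s R v but not u R v.
R is serial: every world has an R-successor.
(A) axiom 4: valid iff R is transitive. R is not transitive — not valid.
(B) Nq → Pq is axiom D, which corresponds to seriality. R is serial — valid.
(C) q → NPq is axiom B, which corresponds to symmetry. R is symmetric — valid.
(D) Nq → q is axiom T, which corresponds to reflexivity. R is reflexive — valid.
(E) the dual of axiom 5: valid iff R is euclidean. R is not euclidean — not valid.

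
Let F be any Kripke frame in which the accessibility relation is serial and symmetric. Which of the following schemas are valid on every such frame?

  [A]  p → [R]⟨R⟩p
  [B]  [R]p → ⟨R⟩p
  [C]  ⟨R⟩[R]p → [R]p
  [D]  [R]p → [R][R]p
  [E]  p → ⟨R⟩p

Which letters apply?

(A) p → [R]⟨R⟩p is axiom B; it is valid on a frame exactly when R is symmetric. Every such R is symmetric, so valid.
(B) axiom D: valid iff R is serial. Every such R is serial — valid.
(C) ⟨R⟩[R]p → [R]p is the dual of axiom 5; it is valid on a frame exactly when R is euclidean. Such an R need not be euclidean, so not valid.
(D) [R]p → [R][R]p is axiom 4, which corresponds to transitivity. Such an R need not be transitive — not valid.
(E) p → ⟨R⟩p (the dual of axiom T) characterises the reflexive frames. Such an R need not be reflexive — not valid.

A, B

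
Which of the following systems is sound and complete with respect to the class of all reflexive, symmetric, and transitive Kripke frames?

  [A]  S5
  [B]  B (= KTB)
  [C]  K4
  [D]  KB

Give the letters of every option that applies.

A

(A) S5 is determined by exactly this class.
(B) B (= KTB) is determined by the class of reflexive and symmetric frames.
(C) K4 is determined by the class of transitive frames.
(D) KB is determined by the class of symmetric frames.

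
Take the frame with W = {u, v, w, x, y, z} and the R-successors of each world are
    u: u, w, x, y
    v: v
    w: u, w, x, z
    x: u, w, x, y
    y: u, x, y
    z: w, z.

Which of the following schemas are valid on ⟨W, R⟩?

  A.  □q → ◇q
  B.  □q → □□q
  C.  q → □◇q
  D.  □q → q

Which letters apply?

A, C, D

R is reflexive: each world relates to itself.
R is symmetric: every R-edge is matched by its reverse.
R is not transitive: u R w and w R z but not u R z.
R is serial: every world has an R-successor.
(A) axiom D: valid iff R is serial. R is serial — valid.
(B) □q → □□q is axiom 4; it is valid on a frame exactly when R is transitive. R is not transitive, so not valid.
(C) axiom B: valid iff R is symmetric. R is symmetric — valid.
(D) axiom T: valid iff R is reflexive. R is reflexive — valid.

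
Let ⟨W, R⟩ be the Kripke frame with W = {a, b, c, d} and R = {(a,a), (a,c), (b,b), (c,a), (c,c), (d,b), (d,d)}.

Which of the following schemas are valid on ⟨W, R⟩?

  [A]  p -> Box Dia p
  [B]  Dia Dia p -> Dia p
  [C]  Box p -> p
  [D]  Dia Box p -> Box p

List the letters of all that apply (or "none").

B, C

R is reflexive: each world relates to itself.
R is not symmetric: d R b but not b R d.
R is transitive: R is closed under composition.
R is not euclidean: d R b and d R d but not b R d.
(A) axiom B: valid iff R is symmetric. R is not symmetric — not valid.
(B) Dia Dia p -> Dia p is the dual of axiom 4, which corresponds to transitivity. R is transitive — valid.
(C) Box p -> p is axiom T, which corresponds to reflexivity. R is reflexive — valid.
(D) Dia Box p -> Box p is the dual of axiom 5; it is valid on a frame exactly when R is euclidean. R is not euclidean, so not valid.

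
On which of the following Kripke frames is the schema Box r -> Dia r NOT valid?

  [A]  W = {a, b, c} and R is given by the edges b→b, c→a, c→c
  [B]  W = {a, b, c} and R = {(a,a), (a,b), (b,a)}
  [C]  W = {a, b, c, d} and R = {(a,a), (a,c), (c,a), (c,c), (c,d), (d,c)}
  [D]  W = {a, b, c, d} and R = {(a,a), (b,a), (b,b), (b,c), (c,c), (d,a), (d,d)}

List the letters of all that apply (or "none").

A, B, C

The schema Box r -> Dia r is axiom D; it is valid on a frame iff R is serial.
(A) R is not serial (a has no R-successor), so the schema fails here.
(B) R is not serial (c has no R-successor), so the schema fails here.
(C) R is not serial (b has no R-successor), so the schema fails here.
(D) R is serial (every world has an R-successor), so the schema is valid here.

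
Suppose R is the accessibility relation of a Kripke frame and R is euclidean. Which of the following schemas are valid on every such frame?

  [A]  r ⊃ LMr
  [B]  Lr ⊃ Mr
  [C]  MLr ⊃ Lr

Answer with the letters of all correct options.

C

(A) axiom B: valid iff R is symmetric. Such an R need not be symmetric — not valid.
(B) Lr ⊃ Mr (axiom D) characterises the serial frames. Such an R need not be serial — not valid.
(C) the dual of axiom 5: valid iff R is euclidean. Every such R is euclidean — valid.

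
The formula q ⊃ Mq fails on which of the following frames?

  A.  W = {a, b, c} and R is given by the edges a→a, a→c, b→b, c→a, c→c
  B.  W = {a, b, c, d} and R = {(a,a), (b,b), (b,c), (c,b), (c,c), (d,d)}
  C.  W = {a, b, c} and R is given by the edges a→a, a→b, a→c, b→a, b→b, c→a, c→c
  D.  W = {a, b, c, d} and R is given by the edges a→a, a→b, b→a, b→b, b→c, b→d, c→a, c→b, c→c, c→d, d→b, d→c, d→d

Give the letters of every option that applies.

The schema q ⊃ Mq is the dual of axiom T; it is valid on a frame iff R is reflexive.
(A) R is reflexive (each world relates to itself), so the schema is valid here.
(B) R is reflexive (each world relates to itself), so the schema is valid here.
(C) R is reflexive (each world relates to itself), so the schema is valid here.
(D) R is reflexive (each world relates to itself), so the schema is valid here.

none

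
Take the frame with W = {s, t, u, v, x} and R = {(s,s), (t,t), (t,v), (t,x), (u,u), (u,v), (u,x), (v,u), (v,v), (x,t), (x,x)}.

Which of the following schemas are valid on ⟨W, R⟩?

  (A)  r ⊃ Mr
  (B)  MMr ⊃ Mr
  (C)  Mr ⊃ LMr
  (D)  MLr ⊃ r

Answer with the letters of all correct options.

A

R is reflexive: each world relates to itself.
R is not symmetric: t R v but not v R t.
R is not transitive: t R v and v R u but not t R u.
R is not euclidean: t R v and t R t but not v R t.
(A) r ⊃ Mr (the dual of axiom T) characterises the reflexive frames. R is reflexive — valid.
(B) MMr ⊃ Mr is the dual of axiom 4, which corresponds to transitivity. R is not transitive — not valid.
(C) axiom 5: valid iff R is euclidean. R is not euclidean — not valid.
(D) MLr ⊃ r is the dual of axiom B, which corresponds to symmetry. R is not symmetric — not valid.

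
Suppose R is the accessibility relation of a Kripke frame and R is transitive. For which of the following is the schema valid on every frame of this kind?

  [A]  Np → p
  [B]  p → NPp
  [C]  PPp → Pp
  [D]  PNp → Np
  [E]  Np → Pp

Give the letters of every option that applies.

(A) Np → p is axiom T, which corresponds to reflexivity. Such an R need not be reflexive — not valid.
(B) p → NPp is axiom B, which corresponds to symmetry. Such an R need not be symmetric — not valid.
(C) PPp → Pp is the dual of axiom 4, which corresponds to transitivity. Every such R is transitive — valid.
(D) PNp → Np is the dual of axiom 5, which corresponds to the euclidean property. Such an R need not be euclidean — not valid.
(E) Np → Pp (axiom D) characterises the serial frames. Such an R need not be serial — not valid.

C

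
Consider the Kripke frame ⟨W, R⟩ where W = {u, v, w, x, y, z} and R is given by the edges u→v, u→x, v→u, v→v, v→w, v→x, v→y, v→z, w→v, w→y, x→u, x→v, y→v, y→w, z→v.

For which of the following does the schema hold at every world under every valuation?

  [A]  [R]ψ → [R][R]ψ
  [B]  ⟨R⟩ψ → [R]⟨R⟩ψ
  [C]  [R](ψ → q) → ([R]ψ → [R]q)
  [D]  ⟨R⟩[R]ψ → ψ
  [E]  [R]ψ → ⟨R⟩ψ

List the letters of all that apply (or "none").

C, D, E

R is symmetric: every R-edge is matched by its reverse.
R is not transitive: u R v and v R u but not u R u.
R is not euclidean: v R u and v R w but not u R w.
R is serial: every world has an R-successor.
(A) [R]ψ → [R][R]ψ is axiom 4; it is valid on a frame exactly when R is transitive. R is not transitive, so not valid.
(B) ⟨R⟩ψ → [R]⟨R⟩ψ (axiom 5) characterises the euclidean frames. R is not euclidean — not valid.
(C) [R](ψ → q) → ([R]ψ → [R]q) is the K axiom; it holds on all frames — valid.
(D) ⟨R⟩[R]ψ → ψ (the dual of axiom B) characterises the symmetric frames. R is symmetric — valid.
(E) axiom D: valid iff R is serial. R is serial — valid.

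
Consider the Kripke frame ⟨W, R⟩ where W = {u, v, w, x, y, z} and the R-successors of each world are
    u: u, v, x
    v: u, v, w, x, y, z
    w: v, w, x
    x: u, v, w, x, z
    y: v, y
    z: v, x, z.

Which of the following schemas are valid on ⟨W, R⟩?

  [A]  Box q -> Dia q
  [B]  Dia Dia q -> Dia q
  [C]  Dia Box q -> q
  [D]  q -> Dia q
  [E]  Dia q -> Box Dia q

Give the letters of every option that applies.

R is reflexive: each world relates to itself.
R is symmetric: every R-edge is matched by its reverse.
R is not transitive: u R v and v R w but not u R w.
R is not euclidean: v R u and v R w but not u R w.
R is serial: every world has an R-successor.
(A) Box q -> Dia q is axiom D, which corresponds to seriality. R is serial — valid.
(B) the dual of axiom 4: valid iff R is transitive. R is not transitive — not valid.
(C) Dia Box q -> q (the dual of axiom B) characterises the symmetric frames. R is symmetric — valid.
(D) the dual of axiom T: valid iff R is reflexive. R is reflexive — valid.
(E) Dia q -> Box Dia q is axiom 5; it is valid on a frame exactly when R is euclidean. R is not euclidean, so not valid.

A, C, D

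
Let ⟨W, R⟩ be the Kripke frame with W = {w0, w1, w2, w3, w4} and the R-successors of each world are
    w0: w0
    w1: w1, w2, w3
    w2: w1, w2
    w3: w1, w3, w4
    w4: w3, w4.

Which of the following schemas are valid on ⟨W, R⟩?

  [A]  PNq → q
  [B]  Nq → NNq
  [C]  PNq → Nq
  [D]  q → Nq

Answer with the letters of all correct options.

A

R is symmetric: every R-edge is matched by its reverse.
R is not transitive: w1 R w3 and w3 R w4 but not w1 R w4.
R is not euclidean: w1 R w2 and w1 R w3 but not w2 R w3.
R is not a subset of the identity: w1 R w2 with w1 ≠ w2.
(A) PNq → q is the dual of axiom B, which corresponds to symmetry. R is symmetric — valid.
(B) Nq → NNq (axiom 4) characterises the transitive frames. R is not transitive — not valid.
(C) PNq → Nq (the dual of axiom 5) characterises the euclidean frames. R is not euclidean — not valid.
(D) q → Nq (equivalent to ◇p→p) corresponds to R being a subset of the identity. Here R ⊄ identity, so not valid.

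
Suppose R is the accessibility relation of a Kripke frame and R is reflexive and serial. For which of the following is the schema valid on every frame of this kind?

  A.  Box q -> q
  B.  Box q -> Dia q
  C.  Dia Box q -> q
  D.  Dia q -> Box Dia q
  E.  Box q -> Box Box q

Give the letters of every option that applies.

(A) Box q -> q is axiom T, which corresponds to reflexivity. Every such R is reflexive — valid.
(B) Box q -> Dia q (axiom D) characterises the serial frames. Every such R is serial — valid.
(C) the dual of axiom B: valid iff R is symmetric. Such an R need not be symmetric — not valid.
(D) Dia q -> Box Dia q (axiom 5) characterises the euclidean frames. Such an R need not be euclidean — not valid.
(E) Box q -> Box Box q is axiom 4; it is valid on a frame exactly when R is transitive. Such an R need not be transitive, so not valid.

A, B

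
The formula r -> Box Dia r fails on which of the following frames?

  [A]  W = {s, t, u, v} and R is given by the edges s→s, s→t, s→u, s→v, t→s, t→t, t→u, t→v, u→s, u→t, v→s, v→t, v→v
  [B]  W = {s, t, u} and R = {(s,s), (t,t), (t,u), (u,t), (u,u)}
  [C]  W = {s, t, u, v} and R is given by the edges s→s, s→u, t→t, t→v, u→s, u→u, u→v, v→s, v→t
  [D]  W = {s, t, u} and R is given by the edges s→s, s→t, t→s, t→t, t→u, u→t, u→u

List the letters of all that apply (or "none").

C

The schema r -> Box Dia r is axiom B; it is valid on a frame iff R is symmetric.
(A) R is symmetric (every R-edge is matched by its reverse), so the schema is valid here.
(B) R is symmetric (every R-edge is matched by its reverse), so the schema is valid here.
(C) R is not symmetric (u R v but not v R u), so the schema fails here.
(D) R is symmetric (every R-edge is matched by its reverse), so the schema is valid here.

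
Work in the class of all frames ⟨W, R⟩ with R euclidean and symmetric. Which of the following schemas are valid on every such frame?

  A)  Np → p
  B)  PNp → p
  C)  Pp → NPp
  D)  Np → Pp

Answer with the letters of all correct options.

B, C

A symmetric euclidean relation is transitive (uRv and vRw give vRu by symmetry, then uRw by the euclidean condition, applied at v).
(A) Np → p is axiom T; it is valid on a frame exactly when R is reflexive. Such an R need not be reflexive, so not valid.
(B) PNp → p (the dual of axiom B) characterises the symmetric frames. Every such R is symmetric — valid.
(C) axiom 5: valid iff R is euclidean. Every such R is euclidean — valid.
(D) Np → Pp (axiom D) characterises the serial frames. Such an R need not be serial — not valid.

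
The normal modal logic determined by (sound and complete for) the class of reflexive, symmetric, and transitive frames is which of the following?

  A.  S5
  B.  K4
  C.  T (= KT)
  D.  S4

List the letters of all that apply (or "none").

A

(A) S5 is determined by exactly this class.
(B) K4 is determined by the class of transitive frames.
(C) T (= KT) is determined by the class of reflexive frames.
(D) S4 is determined by the class of reflexive and transitive frames.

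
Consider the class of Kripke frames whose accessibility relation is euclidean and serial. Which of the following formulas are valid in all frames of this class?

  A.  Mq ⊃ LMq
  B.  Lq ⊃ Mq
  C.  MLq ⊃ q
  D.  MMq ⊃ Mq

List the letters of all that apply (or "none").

(A) Mq ⊃ LMq (axiom 5) characterises the euclidean frames. Every such R is euclidean — valid.
(B) Lq ⊃ Mq is axiom D; it is valid on a frame exactly when R is serial. Every such R is serial, so valid.
(C) MLq ⊃ q (the dual of axiom B) characterises the symmetric frames. Such an R need not be symmetric — not valid.
(D) MMq ⊃ Mq is the dual of axiom 4; it is valid on a frame exactly when R is transitive. Such an R need not be transitive, so not valid.

A, B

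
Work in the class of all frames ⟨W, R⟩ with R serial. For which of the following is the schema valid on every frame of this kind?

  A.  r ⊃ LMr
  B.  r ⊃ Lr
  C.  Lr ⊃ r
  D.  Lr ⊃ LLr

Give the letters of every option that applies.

(A) axiom B: valid iff R is symmetric. Such an R need not be symmetric — not valid.
(B) r ⊃ Lr is equivalent to ◇p→p; it holds exactly when R ⊆ identity. Such an R need not be a subset of the identity — not valid.
(C) axiom T: valid iff R is reflexive. Such an R need not be reflexive — not valid.
(D) Lr ⊃ LLr is axiom 4, which corresponds to transitivity. Such an R need not be transitive — not valid.

none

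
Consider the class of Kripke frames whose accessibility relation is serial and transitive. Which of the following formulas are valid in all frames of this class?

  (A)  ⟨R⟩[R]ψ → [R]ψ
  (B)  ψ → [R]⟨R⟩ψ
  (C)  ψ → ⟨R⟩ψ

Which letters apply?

(A) the dual of axiom 5: valid iff R is euclidean. Such an R need not be euclidean — not valid.
(B) ψ → [R]⟨R⟩ψ is axiom B; it is valid on a frame exactly when R is symmetric. Such an R need not be symmetric, so not valid.
(C) ψ → ⟨R⟩ψ is the dual of axiom T; it is valid on a frame exactly when R is reflexive. Such an R need not be reflexive, so not valid.

none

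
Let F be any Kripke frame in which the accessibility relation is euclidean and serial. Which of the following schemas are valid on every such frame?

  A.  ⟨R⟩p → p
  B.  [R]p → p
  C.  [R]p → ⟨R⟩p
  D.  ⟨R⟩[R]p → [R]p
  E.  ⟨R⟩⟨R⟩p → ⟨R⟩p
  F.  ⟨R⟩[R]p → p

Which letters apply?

C, D

(A) ⟨R⟩p → p is valid only on frames where every R-edge is a self-loop. Such an R need not be a subset of the identity — not valid.
(B) [R]p → p is axiom T, which corresponds to reflexivity. Such an R need not be reflexive — not valid.
(C) axiom D: valid iff R is serial. Every such R is serial — valid.
(D) ⟨R⟩[R]p → [R]p is the dual of axiom 5, which corresponds to the euclidean property. Every such R is euclidean — valid.
(E) ⟨R⟩⟨R⟩p → ⟨R⟩p is the dual of axiom 4; it is valid on a frame exactly when R is transitive. Such an R need not be transitive, so not valid.
(F) ⟨R⟩[R]p → p is the dual of axiom B, which corresponds to symmetry. Such an R need not be symmetric — not valid.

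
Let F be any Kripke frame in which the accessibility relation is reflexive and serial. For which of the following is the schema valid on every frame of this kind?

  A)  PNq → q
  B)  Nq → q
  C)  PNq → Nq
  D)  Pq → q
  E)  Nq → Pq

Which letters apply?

B, E

(A) PNq → q is the dual of axiom B, which corresponds to symmetry. Such an R need not be symmetric — not valid.
(B) Nq → q (axiom T) characterises the reflexive frames. Every such R is reflexive — valid.
(C) the dual of axiom 5: valid iff R is euclidean. Such an R need not be euclidean — not valid.
(D) Pq → q is the converse of T; it holds exactly when R ⊆ identity. Such an R need not be a subset of the identity — not valid.
(E) axiom D: valid iff R is serial. Every such R is serial — valid.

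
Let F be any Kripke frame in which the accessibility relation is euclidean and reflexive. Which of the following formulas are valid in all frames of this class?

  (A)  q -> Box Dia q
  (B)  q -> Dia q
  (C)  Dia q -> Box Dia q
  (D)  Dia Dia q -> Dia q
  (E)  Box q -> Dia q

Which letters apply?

A reflexive euclidean relation is also symmetric (from wRw and wRv the euclidean condition gives vRw) and hence transitive; it is an equivalence relation.
(A) axiom B: valid iff R is symmetric. Every such R is symmetric — valid.
(B) q -> Dia q (the dual of axiom T) characterises the reflexive frames. Every such R is reflexive — valid.
(C) axiom 5: valid iff R is euclidean. Every such R is euclidean — valid.
(D) Dia Dia q -> Dia q is the dual of axiom 4; it is valid on a frame exactly when R is transitive. Every such R is transitive, so valid.
(E) Box q -> Dia q (axiom D) characterises the serial frames. Every such R is serial — valid.

A, B, C, D, E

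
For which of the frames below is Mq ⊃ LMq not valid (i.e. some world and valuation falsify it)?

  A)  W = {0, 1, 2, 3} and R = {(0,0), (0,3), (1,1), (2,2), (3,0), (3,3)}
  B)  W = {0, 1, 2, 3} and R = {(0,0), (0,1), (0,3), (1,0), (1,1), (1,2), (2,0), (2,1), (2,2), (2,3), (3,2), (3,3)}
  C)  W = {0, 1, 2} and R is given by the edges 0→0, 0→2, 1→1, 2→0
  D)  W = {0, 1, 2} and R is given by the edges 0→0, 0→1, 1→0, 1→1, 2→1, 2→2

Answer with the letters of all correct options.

B, C, D

The schema Mq ⊃ LMq is axiom 5; it is valid on a frame iff R is euclidean.
(A) R is euclidean (any two R-successors of the same world are R-related), so the schema is valid here.
(B) R is not euclidean (0 R 1 and 0 R 3 but not 1 R 3), so the schema fails here.
(C) R is not euclidean (0 R 2 and 0 R 2 but not 2 R 2), so the schema fails here.
(D) R is not euclidean (2 R 1 and 2 R 2 but not 1 R 2), so the schema fails here.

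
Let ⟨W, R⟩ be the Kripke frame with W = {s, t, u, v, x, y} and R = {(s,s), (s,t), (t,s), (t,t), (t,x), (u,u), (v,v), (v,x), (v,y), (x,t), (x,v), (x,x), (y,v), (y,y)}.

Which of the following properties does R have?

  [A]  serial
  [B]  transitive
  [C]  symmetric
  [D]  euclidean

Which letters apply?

A, C

(A) serial: every world has an R-successor.
(B) not transitive: s R t and t R x but not s R x.
(C) symmetric: every R-edge is matched by its reverse.
(D) not euclidean: t R s and t R x but not s R x.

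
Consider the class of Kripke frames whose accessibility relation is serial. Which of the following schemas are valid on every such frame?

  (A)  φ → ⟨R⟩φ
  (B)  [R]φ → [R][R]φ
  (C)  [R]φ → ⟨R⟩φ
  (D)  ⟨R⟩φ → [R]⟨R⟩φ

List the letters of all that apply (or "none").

C

(A) φ → ⟨R⟩φ (the dual of axiom T) characterises the reflexive frames. Such an R need not be reflexive — not valid.
(B) [R]φ → [R][R]φ is axiom 4, which corresponds to transitivity. Such an R need not be transitive — not valid.
(C) [R]φ → ⟨R⟩φ is axiom D; it is valid on a frame exactly when R is serial. Every such R is serial, so valid.
(D) axiom 5: valid iff R is euclidean. Such an R need not be euclidean — not valid.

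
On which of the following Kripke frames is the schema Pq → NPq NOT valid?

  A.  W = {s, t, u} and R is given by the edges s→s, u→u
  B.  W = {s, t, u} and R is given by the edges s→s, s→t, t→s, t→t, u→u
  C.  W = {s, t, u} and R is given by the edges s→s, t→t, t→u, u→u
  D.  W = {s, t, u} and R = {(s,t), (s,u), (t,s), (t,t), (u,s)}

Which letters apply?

The schema Pq → NPq is axiom 5; it is valid on a frame iff R is euclidean.
(A) R is euclidean (any two R-successors of the same world are R-related), so the schema is valid here.
(B) R is euclidean (any two R-successors of the same world are R-related), so the schema is valid here.
(C) R is not euclidean (t R u and t R t but not u R t), so the schema fails here.
(D) R is not euclidean (s R t and s R u but not t R u), so the schema fails here.

C, D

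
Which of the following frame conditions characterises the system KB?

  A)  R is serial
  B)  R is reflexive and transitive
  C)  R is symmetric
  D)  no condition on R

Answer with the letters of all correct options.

(A) this class determines D, not KB.
(B) this class determines S4, not KB.
(C) KB is sound and complete for exactly this class.
(D) this class determines K, not KB.

C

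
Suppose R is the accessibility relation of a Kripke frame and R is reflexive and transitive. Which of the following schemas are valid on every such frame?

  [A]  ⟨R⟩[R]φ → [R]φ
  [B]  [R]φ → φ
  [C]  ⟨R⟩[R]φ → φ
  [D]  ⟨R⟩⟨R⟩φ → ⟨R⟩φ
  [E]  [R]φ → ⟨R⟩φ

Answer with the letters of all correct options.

B, D, E

Reflexive relations are serial.
(A) ⟨R⟩[R]φ → [R]φ is the dual of axiom 5, which corresponds to the euclidean property. Such an R need not be euclidean — not valid.
(B) [R]φ → φ (axiom T) characterises the reflexive frames. Every such R is reflexive — valid.
(C) the dual of axiom B: valid iff R is symmetric. Such an R need not be symmetric — not valid.
(D) ⟨R⟩⟨R⟩φ → ⟨R⟩φ is the dual of axiom 4, which corresponds to transitivity. Every such R is transitive — valid.
(E) [R]φ → ⟨R⟩φ is axiom D; it is valid on a frame exactly when R is serial. Every such R is serial, so valid.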